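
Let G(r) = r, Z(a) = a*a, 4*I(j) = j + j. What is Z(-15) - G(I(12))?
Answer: 219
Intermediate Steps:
I(j) = j/2 (I(j) = (j + j)/4 = (2*j)/4 = j/2)
Z(a) = a²
Z(-15) - G(I(12)) = (-15)² - 12/2 = 225 - 1*6 = 225 - 6 = 219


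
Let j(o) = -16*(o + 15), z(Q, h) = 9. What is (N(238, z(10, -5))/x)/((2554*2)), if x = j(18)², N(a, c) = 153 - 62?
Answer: 91/1424028672 ≈ 6.3903e-8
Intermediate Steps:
j(o) = -240 - 16*o (j(o) = -16*(15 + o) = -240 - 16*o)
N(a, c) = 91
x = 278784 (x = (-240 - 16*18)² = (-240 - 288)² = (-528)² = 278784)
(N(238, z(10, -5))/x)/((2554*2)) = (91/278784)/((2554*2)) = (91*(1/278784))/5108 = (91/278784)*(1/5108) = 91/1424028672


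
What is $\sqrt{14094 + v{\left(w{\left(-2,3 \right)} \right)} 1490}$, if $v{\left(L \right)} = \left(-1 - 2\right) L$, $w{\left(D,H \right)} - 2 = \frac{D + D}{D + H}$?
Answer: $\sqrt{23034} \approx 151.77$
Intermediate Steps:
$w{\left(D,H \right)} = 2 + \frac{2 D}{D + H}$ ($w{\left(D,H \right)} = 2 + \frac{D + D}{D + H} = 2 + \frac{2 D}{D + H}$)
$v{\left(L \right)} = - 3 L$
$\sqrt{14094 + v{\left(w{\left(-2,3 \right)} \right)} 1490} = \sqrt{14094 + - 3 \frac{2 \left(3 + 2 \left(-2\right)\right)}{-2 + 3} \cdot 1490} = \sqrt{14094 + - 3 \frac{2 \left(3 - 4\right)}{1} \cdot 1490} = \sqrt{14094 + - 3 \cdot 2 \cdot 1 \left(-1\right) 1490} = \sqrt{14094 + \left(-3\right) \left(-2\right) 1490} = \sqrt{14094 + 6 \cdot 1490} = \sqrt{14094 + 8940} = \sqrt{23034}$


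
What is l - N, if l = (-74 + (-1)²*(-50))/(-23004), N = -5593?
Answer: 32165374/5751 ≈ 5593.0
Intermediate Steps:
l = 31/5751 (l = (-74 + 1*(-50))*(-1/23004) = (-74 - 50)*(-1/23004) = -124*(-1/23004) = 31/5751 ≈ 0.0053904)
l - N = 31/5751 - 1*(-5593) = 31/5751 + 5593 = 32165374/5751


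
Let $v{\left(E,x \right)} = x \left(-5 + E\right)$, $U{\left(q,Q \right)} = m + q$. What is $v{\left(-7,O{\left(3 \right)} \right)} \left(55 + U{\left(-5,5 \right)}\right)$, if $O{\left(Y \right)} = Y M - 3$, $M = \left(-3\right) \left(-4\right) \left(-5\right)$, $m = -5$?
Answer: $98820$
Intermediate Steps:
$M = -60$ ($M = 12 \left(-5\right) = -60$)
$O{\left(Y \right)} = -3 - 60 Y$ ($O{\left(Y \right)} = Y \left(-60\right) - 3 = - 60 Y - 3 = -3 - 60 Y$)
$U{\left(q,Q \right)} = -5 + q$
$v{\left(-7,O{\left(3 \right)} \right)} \left(55 + U{\left(-5,5 \right)}\right) = \left(-3 - 180\right) \left(-5 - 7\right) \left(55 - 10\right) = \left(-3 - 180\right) \left(-12\right) \left(55 - 10\right) = \left(-183\right) \left(-12\right) 45 = 2196 \cdot 45 = 98820$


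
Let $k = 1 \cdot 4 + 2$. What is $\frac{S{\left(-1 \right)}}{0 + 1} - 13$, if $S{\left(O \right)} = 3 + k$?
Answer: $-4$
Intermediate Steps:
$k = 6$ ($k = 4 + 2 = 6$)
$S{\left(O \right)} = 9$ ($S{\left(O \right)} = 3 + 6 = 9$)
$\frac{S{\left(-1 \right)}}{0 + 1} - 13 = \frac{1}{0 + 1} \cdot 9 - 13 = 1^{-1} \cdot 9 - 13 = 1 \cdot 9 - 13 = 9 - 13 = -4$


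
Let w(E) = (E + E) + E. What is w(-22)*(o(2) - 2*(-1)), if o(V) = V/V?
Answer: -198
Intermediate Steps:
o(V) = 1
w(E) = 3*E (w(E) = 2*E + E = 3*E)
w(-22)*(o(2) - 2*(-1)) = (3*(-22))*(1 - 2*(-1)) = -66*(1 + 2) = -66*3 = -198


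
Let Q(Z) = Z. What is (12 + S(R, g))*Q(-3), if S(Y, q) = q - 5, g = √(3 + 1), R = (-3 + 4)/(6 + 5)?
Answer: -27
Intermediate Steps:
R = 1/11 ≈ 0.090909
g = 2 (g = √4 = 2)
S(Y, q) = -5 + q
(12 + S(R, g))*Q(-3) = (12 + (-5 + 2))*(-3) = (12 - 3)*(-3) = 9*(-3) = -27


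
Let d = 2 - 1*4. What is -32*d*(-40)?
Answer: -2560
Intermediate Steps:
d = -2 (d = 2 - 4 = -2)
-32*d*(-40) = -32*(-2)*(-40) = 64*(-40) = -2560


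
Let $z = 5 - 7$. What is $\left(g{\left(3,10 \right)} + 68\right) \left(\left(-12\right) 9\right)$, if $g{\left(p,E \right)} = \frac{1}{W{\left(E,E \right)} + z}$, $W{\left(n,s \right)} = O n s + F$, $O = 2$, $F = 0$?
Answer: $- \frac{80790}{11} \approx -7344.5$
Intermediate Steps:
$z = -2$ ($z = 5 - 7 = -2$)
$W{\left(n,s \right)} = 2 n s$ ($W{\left(n,s \right)} = 2 n s + 0 = 2 n s$)
$g{\left(p,E \right)} = \frac{1}{-2 + 2 E^{2}}$ ($g{\left(p,E \right)} = \frac{1}{2 E E - 2} = \frac{1}{2 E^{2} - 2} = \frac{1}{-2 + 2 E^{2}}$)
$\left(g{\left(3,10 \right)} + 68\right) \left(\left(-12\right) 9\right) = \left(\frac{1}{2 \left(-1 + 10^{2}\right)} + 68\right) \left(\left(-12\right) 9\right) = \left(\frac{1}{2 \left(-1 + 100\right)} + 68\right) \left(-108\right) = \left(\frac{1}{2 \cdot 99} + 68\right) \left(-108\right) = \left(\frac{1}{2} \cdot \frac{1}{99} + 68\right) \left(-108\right) = \left(\frac{1}{198} + 68\right) \left(-108\right) = \frac{13465}{198} \left(-108\right) = - \frac{80790}{11}$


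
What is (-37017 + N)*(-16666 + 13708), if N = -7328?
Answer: 131172510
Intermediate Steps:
(-37017 + N)*(-16666 + 13708) = (-37017 - 7328)*(-16666 + 13708) = -44345*(-2958) = 131172510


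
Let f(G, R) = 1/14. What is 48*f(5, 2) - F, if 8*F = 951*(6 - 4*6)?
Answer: 60009/28 ≈ 2143.2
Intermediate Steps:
f(G, R) = 1/14
F = -8559/4 (F = (951*(6 - 4*6))/8 = (951*(6 - 24))/8 = (951*(-18))/8 = (⅛)*(-17118) = -8559/4 ≈ -2139.8)
48*f(5, 2) - F = 48*(1/14) - 1*(-8559/4) = 24/7 + 8559/4 = 60009/28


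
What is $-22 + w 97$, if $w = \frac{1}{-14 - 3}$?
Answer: $- \frac{471}{17} \approx -27.706$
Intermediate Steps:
$w = - \frac{1}{17}$ ($w = \frac{1}{-17} = - \frac{1}{17} \approx -0.058824$)
$-22 + w 97 = -22 - \frac{97}{17} = - \frac{471}{17}$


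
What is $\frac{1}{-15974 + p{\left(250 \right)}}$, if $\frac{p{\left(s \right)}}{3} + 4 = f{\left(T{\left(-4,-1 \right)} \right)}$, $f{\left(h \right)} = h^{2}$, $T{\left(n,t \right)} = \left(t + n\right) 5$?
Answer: $- \frac{1}{14111} \approx -7.0867 \cdot 10^{-5}$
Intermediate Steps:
$T{\left(n,t \right)} = 5 n + 5 t$ ($T{\left(n,t \right)} = \left(n + t\right) 5 = 5 n + 5 t$)
$p{\left(s \right)} = 1863$ ($p{\left(s \right)} = -12 + 3 \left(5 \left(-4\right) + 5 \left(-1\right)\right)^{2} = -12 + 3 \left(-20 - 5\right)^{2} = -12 + 3 \left(-25\right)^{2} = -12 + 3 \cdot 625 = -12 + 1875 = 1863$)
$\frac{1}{-15974 + p{\left(250 \right)}} = \frac{1}{-15974 + 1863} = \frac{1}{-14111} = - \frac{1}{14111}$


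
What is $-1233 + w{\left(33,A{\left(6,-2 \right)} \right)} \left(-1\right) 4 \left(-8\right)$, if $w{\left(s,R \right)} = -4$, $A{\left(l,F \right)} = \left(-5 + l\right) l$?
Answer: $-1361$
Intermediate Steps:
$A{\left(l,F \right)} = l \left(-5 + l\right)$
$-1233 + w{\left(33,A{\left(6,-2 \right)} \right)} \left(-1\right) 4 \left(-8\right) = -1233 - 4 \left(-1\right) 4 \left(-8\right) = -1233 - 4 \left(\left(-4\right) \left(-8\right)\right) = -1233 - 128 = -1361$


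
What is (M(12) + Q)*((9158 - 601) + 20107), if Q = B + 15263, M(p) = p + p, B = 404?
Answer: 449766824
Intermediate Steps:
M(p) = 2*p
Q = 15667 (Q = 404 + 15263 = 15667)
(M(12) + Q)*((9158 - 601) + 20107) = (2*12 + 15667)*((9158 - 601) + 20107) = (24 + 15667)*(8557 + 20107) = 15691*28664 = 449766824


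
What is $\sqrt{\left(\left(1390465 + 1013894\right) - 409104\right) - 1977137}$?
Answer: $\sqrt{18118} \approx 134.6$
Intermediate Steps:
$\sqrt{\left(\left(1390465 + 1013894\right) - 409104\right) - 1977137} = \sqrt{\left(2404359 - 409104\right) - 1977137} = \sqrt{1995255 - 1977137} = \sqrt{18118}$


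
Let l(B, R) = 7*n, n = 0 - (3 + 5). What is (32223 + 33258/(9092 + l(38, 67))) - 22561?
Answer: 14556515/1506 ≈ 9665.7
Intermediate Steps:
n = -8 (n = 0 - 1*8 = 0 - 8 = -8)
l(B, R) = -56 (l(B, R) = 7*(-8) = -56)
(32223 + 33258/(9092 + l(38, 67))) - 22561 = (32223 + 33258/(9092 - 56)) - 22561 = (32223 + 33258/9036) - 22561 = (32223 + 33258*(1/9036)) - 22561 = (32223 + 5543/1506) - 22561 = 48533381/1506 - 22561 = 14556515/1506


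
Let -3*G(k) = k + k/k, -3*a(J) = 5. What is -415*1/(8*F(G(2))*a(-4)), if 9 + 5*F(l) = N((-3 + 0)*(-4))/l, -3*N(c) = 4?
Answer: -3735/184 ≈ -20.299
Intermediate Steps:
a(J) = -5/3 (a(J) = -⅓*5 = -5/3)
N(c) = -4/3 (N(c) = -⅓*4 = -4/3)
G(k) = -⅓ - k/3 (G(k) = -(k + k/k)/3 = -(k + 1)/3 = -(1 + k)/3 = -⅓ - k/3)
F(l) = -9/5 - 4/(15*l) (F(l) = -9/5 + (-4/(3*l))/5 = -9/5 - 4/(15*l))
-415*1/(8*F(G(2))*a(-4)) = -415*(-9*(-⅓ - ⅓*2)/(8*(-4 - 27*(-⅓ - ⅓*2)))) = -415*(-9*(-⅓ - ⅔)/(8*(-4 - 27*(-⅓ - ⅔)))) = -415*9/(8*(-4 - 27*(-1))) = -415*9/(8*(-4 + 27)) = -415/((8*((1/15)*(-1)*23))*(-5/3)) = -415/((8*(-23/15))*(-5/3)) = -415/((-184/15*(-5/3))) = -415/184/9 = -415*9/184 = -3735/184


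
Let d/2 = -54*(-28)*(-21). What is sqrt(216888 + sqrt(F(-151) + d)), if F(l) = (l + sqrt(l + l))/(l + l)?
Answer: sqrt(19781053152 + 302*sqrt(302)*sqrt(-19178057 - I*sqrt(302)))/302 ≈ 465.71 - 0.27055*I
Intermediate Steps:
F(l) = (l + sqrt(2)*sqrt(l))/(2*l) (F(l) = (l + sqrt(2*l))/((2*l)) = (l + sqrt(2)*sqrt(l))*(1/(2*l)) = (l + sqrt(2)*sqrt(l))/(2*l))
d = -63504 (d = 2*(-54*(-28)*(-21)) = 2*(1512*(-21)) = 2*(-31752) = -63504)
sqrt(216888 + sqrt(F(-151) + d)) = sqrt(216888 + sqrt((1/2 + sqrt(2)/(2*sqrt(-151))) - 63504)) = sqrt(216888 + sqrt((1/2 + sqrt(2)*(-I*sqrt(151)/151)/2) - 63504)) = sqrt(216888 + sqrt((1/2 - I*sqrt(302)/302) - 63504)) = sqrt(216888 + sqrt(-127007/2 - I*sqrt(302)/302))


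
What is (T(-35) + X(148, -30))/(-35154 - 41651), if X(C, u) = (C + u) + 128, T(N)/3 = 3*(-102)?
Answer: 672/76805 ≈ 0.0087494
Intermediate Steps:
T(N) = -918 (T(N) = 3*(3*(-102)) = 3*(-306) = -918)
X(C, u) = 128 + C + u
(T(-35) + X(148, -30))/(-35154 - 41651) = (-918 + (128 + 148 - 30))/(-35154 - 41651) = (-918 + 246)/(-76805) = -672*(-1/76805) = 672/76805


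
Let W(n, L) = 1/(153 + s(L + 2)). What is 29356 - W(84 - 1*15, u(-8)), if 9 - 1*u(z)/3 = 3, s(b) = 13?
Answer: 4873095/166 ≈ 29356.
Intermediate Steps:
u(z) = 18 (u(z) = 27 - 3*3 = 27 - 9 = 18)
W(n, L) = 1/166 (W(n, L) = 1/(153 + 13) = 1/166)
29356 - W(84 - 1*15, u(-8)) = 29356 - 1*1/166 = 29356 - 1/166 = 4873095/166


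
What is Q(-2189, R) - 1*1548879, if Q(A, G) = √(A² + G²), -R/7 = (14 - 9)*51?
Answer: -1548879 + √7977946 ≈ -1.5461e+6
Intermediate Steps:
R = -1785 (R = -7*(14 - 9)*51 = -35*51 = -7*255 = -1785)
Q(-2189, R) - 1*1548879 = √((-2189)² + (-1785)²) - 1*1548879 = √(4791721 + 3186225) - 1548879 = √7977946 - 1548879 = -1548879 + √7977946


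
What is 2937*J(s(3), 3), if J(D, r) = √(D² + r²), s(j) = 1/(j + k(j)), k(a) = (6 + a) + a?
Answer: 979*√2026/5 ≈ 8813.2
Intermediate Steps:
k(a) = 6 + 2*a
s(j) = 1/(6 + 3*j) (s(j) = 1/(j + (6 + 2*j)) = 1/(6 + 3*j))
2937*J(s(3), 3) = 2937*√((1/(3*(2 + 3)))² + 3²) = 2937*√(((⅓)/5)² + 9) = 2937*√(((⅓)*(⅕))² + 9) = 2937*√((1/15)² + 9) = 2937*√(1/225 + 9) = 2937*√(2026/225) = 2937*(√2026/15) = 979*√2026/5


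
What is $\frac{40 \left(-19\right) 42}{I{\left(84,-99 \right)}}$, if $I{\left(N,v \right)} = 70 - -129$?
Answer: $- \frac{31920}{199} \approx -160.4$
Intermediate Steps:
$I{\left(N,v \right)} = 199$ ($I{\left(N,v \right)} = 70 + 129 = 199$)
$\frac{40 \left(-19\right) 42}{I{\left(84,-99 \right)}} = \frac{40 \left(-19\right) 42}{199} = \left(-760\right) 42 \cdot \frac{1}{199} = \left(-31920\right) \frac{1}{199} = - \frac{31920}{199}$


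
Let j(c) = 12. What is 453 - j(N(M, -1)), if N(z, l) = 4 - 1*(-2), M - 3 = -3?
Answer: 441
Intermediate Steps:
M = 0 (M = 3 - 3 = 0)
N(z, l) = 6 (N(z, l) = 4 + 2 = 6)
453 - j(N(M, -1)) = 453 - 1*12 = 453 - 12 = 441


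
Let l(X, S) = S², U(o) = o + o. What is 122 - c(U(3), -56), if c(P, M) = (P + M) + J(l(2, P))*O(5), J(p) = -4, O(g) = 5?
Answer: 192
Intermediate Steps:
U(o) = 2*o
c(P, M) = -20 + M + P (c(P, M) = (P + M) - 4*5 = (M + P) - 20 = -20 + M + P)
122 - c(U(3), -56) = 122 - (-20 - 56 + 2*3) = 122 - (-20 - 56 + 6) = 122 - 1*(-70) = 122 + 70 = 192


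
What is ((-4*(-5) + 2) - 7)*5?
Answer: 75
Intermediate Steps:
((-4*(-5) + 2) - 7)*5 = ((20 + 2) - 7)*5 = (22 - 7)*5 = 15*5 = 75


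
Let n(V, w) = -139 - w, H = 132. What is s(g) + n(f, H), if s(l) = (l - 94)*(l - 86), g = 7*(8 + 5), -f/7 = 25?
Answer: -286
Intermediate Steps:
f = -175 (f = -7*25 = -175)
g = 91 (g = 7*13 = 91)
s(l) = (-94 + l)*(-86 + l)
s(g) + n(f, H) = (8084 + 91**2 - 180*91) + (-139 - 1*132) = (8084 + 8281 - 16380) + (-139 - 132) = -15 - 271 = -286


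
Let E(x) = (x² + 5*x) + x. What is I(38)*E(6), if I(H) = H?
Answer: 2736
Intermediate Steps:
E(x) = x² + 6*x
I(38)*E(6) = 38*(6*(6 + 6)) = 38*(6*12) = 38*72 = 2736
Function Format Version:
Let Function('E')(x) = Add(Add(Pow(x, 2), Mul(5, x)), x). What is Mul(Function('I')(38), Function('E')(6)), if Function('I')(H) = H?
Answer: 2736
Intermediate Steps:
Function('E')(x) = Add(Pow(x, 2), Mul(6, x))
Mul(Function('I')(38), Function('E')(6)) = Mul(38, Mul(6, Add(6, 6))) = Mul(38, Mul(6, 12)) = Mul(38, 72) = 2736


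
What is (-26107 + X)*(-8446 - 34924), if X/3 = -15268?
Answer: 3118780070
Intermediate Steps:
X = -45804 (X = 3*(-15268) = -45804)
(-26107 + X)*(-8446 - 34924) = (-26107 - 45804)*(-8446 - 34924) = -71911*(-43370) = 3118780070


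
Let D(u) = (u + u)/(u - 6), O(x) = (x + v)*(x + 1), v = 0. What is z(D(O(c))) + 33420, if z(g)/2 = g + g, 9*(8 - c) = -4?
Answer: 99851380/2987 ≈ 33429.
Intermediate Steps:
c = 76/9 (c = 8 - ⅑*(-4) = 8 + 4/9 = 76/9 ≈ 8.4444)
O(x) = x*(1 + x) (O(x) = (x + 0)*(x + 1) = x*(1 + x))
D(u) = 2*u/(-6 + u) (D(u) = (2*u)/(-6 + u) = 2*u/(-6 + u))
z(g) = 4*g (z(g) = 2*(g + g) = 2*(2*g) = 4*g)
z(D(O(c))) + 33420 = 4*(2*(76*(1 + 76/9)/9)/(-6 + 76*(1 + 76/9)/9)) + 33420 = 4*(2*((76/9)*(85/9))/(-6 + (76/9)*(85/9))) + 33420 = 4*(2*(6460/81)/(-6 + 6460/81)) + 33420 = 4*(2*(6460/81)/(5974/81)) + 33420 = 4*(2*(6460/81)*(81/5974)) + 33420 = 4*(6460/2987) + 33420 = 25840/2987 + 33420 = 99851380/2987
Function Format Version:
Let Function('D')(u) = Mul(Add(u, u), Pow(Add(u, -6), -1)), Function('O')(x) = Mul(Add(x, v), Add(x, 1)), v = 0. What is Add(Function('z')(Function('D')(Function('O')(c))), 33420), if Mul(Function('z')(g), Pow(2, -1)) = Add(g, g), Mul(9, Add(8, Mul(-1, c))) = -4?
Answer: Rational(99851380, 2987) ≈ 33429.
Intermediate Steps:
c = Rational(76, 9) (c = Add(8, Mul(Rational(-1, 9), -4)) = Add(8, Rational(4, 9)) = Rational(76, 9) ≈ 8.4444)
Function('O')(x) = Mul(x, Add(1, x)) (Function('O')(x) = Mul(Add(x, 0), Add(x, 1)) = Mul(x, Add(1, x)))
Function('D')(u) = Mul(2, u, Pow(Add(-6, u), -1)) (Function('D')(u) = Mul(Mul(2, u), Pow(Add(-6, u), -1)) = Mul(2, u, Pow(Add(-6, u), -1)))
Function('z')(g) = Mul(4, g) (Function('z')(g) = Mul(2, Add(g, g)) = Mul(2, Mul(2, g)) = Mul(4, g))
Add(Function('z')(Function('D')(Function('O')(c))), 33420) = Add(Mul(4, Mul(2, Mul(Rational(76, 9), Add(1, Rational(76, 9))), Pow(Add(-6, Mul(Rational(76, 9), Add(1, Rational(76, 9)))), -1))), 33420) = Add(Mul(4, Mul(2, Mul(Rational(76, 9), Rational(85, 9)), Pow(Add(-6, Mul(Rational(76, 9), Rational(85, 9))), -1))), 33420) = Add(Mul(4, Mul(2, Rational(6460, 81), Pow(Add(-6, Rational(6460, 81)), -1))), 33420) = Add(Mul(4, Mul(2, Rational(6460, 81), Pow(Rational(5974, 81), -1))), 33420) = Add(Mul(4, Mul(2, Rational(6460, 81), Rational(81, 5974))), 33420) = Add(Mul(4, Rational(6460, 2987)), 33420) = Add(Rational(25840, 2987), 33420) = Rational(99851380, 2987)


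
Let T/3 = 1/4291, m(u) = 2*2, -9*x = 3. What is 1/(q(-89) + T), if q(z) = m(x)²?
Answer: 4291/68659 ≈ 0.062497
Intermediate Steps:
x = -⅓ (x = -⅑*3 = -⅓ ≈ -0.33333)
m(u) = 4
q(z) = 16 (q(z) = 4² = 16)
T = 3/4291 ≈ 0.00069914
1/(q(-89) + T) = 1/(16 + 3/4291) = 1/(68659/4291) = 4291/68659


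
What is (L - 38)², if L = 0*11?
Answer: 1444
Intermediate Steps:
L = 0
(L - 38)² = (0 - 38)² = (-38)² = 1444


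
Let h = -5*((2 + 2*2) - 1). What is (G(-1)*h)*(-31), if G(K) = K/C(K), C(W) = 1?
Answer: -775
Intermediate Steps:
h = -25 (h = -5*((2 + 4) - 1) = -5*(6 - 1) = -5*5 = -25)
G(K) = K (G(K) = K/1 = K*1 = K)
(G(-1)*h)*(-31) = -1*(-25)*(-31) = 25*(-31) = -775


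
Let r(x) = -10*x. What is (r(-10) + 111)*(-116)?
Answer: -24476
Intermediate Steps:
(r(-10) + 111)*(-116) = (-10*(-10) + 111)*(-116) = (100 + 111)*(-116) = 211*(-116) = -24476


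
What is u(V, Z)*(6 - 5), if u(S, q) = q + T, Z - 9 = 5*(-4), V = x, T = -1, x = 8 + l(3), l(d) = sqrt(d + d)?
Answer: -12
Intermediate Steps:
l(d) = sqrt(2)*sqrt(d) (l(d) = sqrt(2*d) = sqrt(2)*sqrt(d))
x = 8 + sqrt(6) (x = 8 + sqrt(2)*sqrt(3) = 8 + sqrt(6) ≈ 10.449)
V = 8 + sqrt(6) ≈ 10.449
Z = -11 (Z = 9 + 5*(-4) = 9 - 20 = -11)
u(S, q) = -1 + q (u(S, q) = q - 1 = -1 + q)
u(V, Z)*(6 - 5) = (-1 - 11)*(6 - 5) = -12*1 = -12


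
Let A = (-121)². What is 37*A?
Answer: 541717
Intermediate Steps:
A = 14641
37*A = 37*14641 = 541717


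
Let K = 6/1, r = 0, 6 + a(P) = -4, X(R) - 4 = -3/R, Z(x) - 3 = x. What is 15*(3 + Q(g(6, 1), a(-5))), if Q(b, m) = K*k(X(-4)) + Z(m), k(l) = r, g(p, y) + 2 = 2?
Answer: -60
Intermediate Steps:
Z(x) = 3 + x
X(R) = 4 - 3/R
g(p, y) = 0 (g(p, y) = -2 + 2 = 0)
a(P) = -10 (a(P) = -6 - 4 = -10)
k(l) = 0
K = 6 (K = 6*1 = 6)
Q(b, m) = 3 + m (Q(b, m) = 6*0 + (3 + m) = 0 + (3 + m) = 3 + m)
15*(3 + Q(g(6, 1), a(-5))) = 15*(3 + (3 - 10)) = 15*(3 - 7) = 15*(-4) = -60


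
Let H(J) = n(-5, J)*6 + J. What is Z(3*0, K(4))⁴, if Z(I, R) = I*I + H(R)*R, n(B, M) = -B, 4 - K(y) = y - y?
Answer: 342102016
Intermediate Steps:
K(y) = 4 (K(y) = 4 - (y - y) = 4 - 1*0 = 4 + 0 = 4)
H(J) = 30 + J (H(J) = -1*(-5)*6 + J = 5*6 + J = 30 + J)
Z(I, R) = I² + R*(30 + R) (Z(I, R) = I*I + (30 + R)*R = I² + R*(30 + R))
Z(3*0, K(4))⁴ = ((3*0)² + 4*(30 + 4))⁴ = (0² + 4*34)⁴ = (0 + 136)⁴ = 136⁴ = 342102016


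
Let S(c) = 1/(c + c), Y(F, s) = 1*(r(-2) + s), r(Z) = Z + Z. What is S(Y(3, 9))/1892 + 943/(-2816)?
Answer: -202713/605440 ≈ -0.33482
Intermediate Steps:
r(Z) = 2*Z
Y(F, s) = -4 + s (Y(F, s) = 1*(2*(-2) + s) = 1*(-4 + s) = -4 + s)
S(c) = 1/(2*c)
S(Y(3, 9))/1892 + 943/(-2816) = (1/(2*(-4 + 9)))/1892 + 943/(-2816) = ((½)/5)*(1/1892) + 943*(-1/2816) = ((½)*(⅕))*(1/1892) - 943/2816 = (⅒)*(1/1892) - 943/2816 = 1/18920 - 943/2816 = -202713/605440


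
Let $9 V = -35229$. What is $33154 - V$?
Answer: $\frac{111205}{3} \approx 37068.0$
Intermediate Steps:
$V = - \frac{11743}{3}$ ($V = \frac{1}{9} \left(-35229\right) = - \frac{11743}{3} \approx -3914.3$)
$33154 - V = 33154 - - \frac{11743}{3} = 33154 + \frac{11743}{3} = \frac{111205}{3}$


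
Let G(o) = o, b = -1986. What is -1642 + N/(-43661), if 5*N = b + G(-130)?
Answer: -358454694/218305 ≈ -1642.0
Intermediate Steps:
N = -2116/5 (N = (-1986 - 130)/5 = (⅕)*(-2116) = -2116/5 ≈ -423.20)
-1642 + N/(-43661) = -1642 - 2116/5/(-43661) = -1642 - 2116/5*(-1/43661) = -1642 + 2116/218305 = -358454694/218305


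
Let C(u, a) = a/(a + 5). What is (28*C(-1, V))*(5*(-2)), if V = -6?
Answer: -1680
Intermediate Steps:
C(u, a) = a/(5 + a)
(28*C(-1, V))*(5*(-2)) = (28*(-6/(5 - 6)))*(5*(-2)) = (28*(-6/(-1)))*(-10) = (28*(-6*(-1)))*(-10) = (28*6)*(-10) = 168*(-10) = -1680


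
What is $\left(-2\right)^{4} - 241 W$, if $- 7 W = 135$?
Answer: $\frac{32647}{7} \approx 4663.9$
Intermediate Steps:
$W = - \frac{135}{7}$ ($W = \left(- \frac{1}{7}\right) 135 = - \frac{135}{7} \approx -19.286$)
$\left(-2\right)^{4} - 241 W = \left(-2\right)^{4} - - \frac{32535}{7} = 16 + \frac{32535}{7} = \frac{32647}{7}$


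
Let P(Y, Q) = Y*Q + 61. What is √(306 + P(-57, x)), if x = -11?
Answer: √994 ≈ 31.528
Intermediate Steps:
P(Y, Q) = 61 + Q*Y (P(Y, Q) = Q*Y + 61 = 61 + Q*Y)
√(306 + P(-57, x)) = √(306 + (61 - 11*(-57))) = √(306 + (61 + 627)) = √(306 + 688) = √994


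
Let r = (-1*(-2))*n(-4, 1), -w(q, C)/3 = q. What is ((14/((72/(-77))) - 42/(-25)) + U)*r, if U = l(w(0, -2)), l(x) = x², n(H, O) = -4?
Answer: 23926/225 ≈ 106.34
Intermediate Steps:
w(q, C) = -3*q
r = -8 (r = -1*(-2)*(-4) = 2*(-4) = -8)
U = 0 (U = (-3*0)² = 0² = 0)
((14/((72/(-77))) - 42/(-25)) + U)*r = ((14/((72/(-77))) - 42/(-25)) + 0)*(-8) = ((14/((72*(-1/77))) - 42*(-1/25)) + 0)*(-8) = ((14/(-72/77) + 42/25) + 0)*(-8) = ((14*(-77/72) + 42/25) + 0)*(-8) = ((-539/36 + 42/25) + 0)*(-8) = (-11963/900 + 0)*(-8) = -11963/900*(-8) = 23926/225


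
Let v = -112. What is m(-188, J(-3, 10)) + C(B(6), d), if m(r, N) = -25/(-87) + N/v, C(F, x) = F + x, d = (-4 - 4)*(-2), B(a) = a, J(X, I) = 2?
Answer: 108497/4872 ≈ 22.270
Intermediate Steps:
d = 16 (d = -8*(-2) = 16)
m(r, N) = 25/87 - N/112 (m(r, N) = -25/(-87) + N/(-112) = -25*(-1/87) + N*(-1/112) = 25/87 - N/112)
m(-188, J(-3, 10)) + C(B(6), d) = (25/87 - 1/112*2) + (6 + 16) = (25/87 - 1/56) + 22 = 1313/4872 + 22 = 108497/4872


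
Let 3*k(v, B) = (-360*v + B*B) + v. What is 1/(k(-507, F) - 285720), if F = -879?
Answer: 1/32498 ≈ 3.0771e-5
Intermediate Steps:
k(v, B) = -359*v/3 + B²/3 (k(v, B) = ((-360*v + B*B) + v)/3 = ((-360*v + B²) + v)/3 = ((B² - 360*v) + v)/3 = (B² - 359*v)/3 = -359*v/3 + B²/3)
1/(k(-507, F) - 285720) = 1/((-359/3*(-507) + (⅓)*(-879)²) - 285720) = 1/((60671 + (⅓)*772641) - 285720) = 1/((60671 + 257547) - 285720) = 1/(318218 - 285720) = 1/32498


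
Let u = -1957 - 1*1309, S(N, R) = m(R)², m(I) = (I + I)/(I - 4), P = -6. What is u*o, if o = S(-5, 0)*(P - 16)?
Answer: 0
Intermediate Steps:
m(I) = 2*I/(-4 + I) (m(I) = (2*I)/(-4 + I) = 2*I/(-4 + I))
S(N, R) = 4*R²/(-4 + R)² (S(N, R) = (2*R/(-4 + R))² = 4*R²/(-4 + R)²)
u = -3266 (u = -1957 - 1309 = -3266)
o = 0 (o = (4*0²/(-4 + 0)²)*(-6 - 16) = (4*0/(-4)²)*(-22) = (4*0*(1/16))*(-22) = 0*(-22) = 0)
u*o = -3266*0 = 0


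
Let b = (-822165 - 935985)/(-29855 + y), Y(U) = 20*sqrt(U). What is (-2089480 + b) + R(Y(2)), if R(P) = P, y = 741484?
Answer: -1486936321070/711629 + 20*sqrt(2) ≈ -2.0895e+6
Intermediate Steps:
b = -1758150/711629 (b = (-822165 - 935985)/(-29855 + 741484) = -1758150/711629 ≈ -2.4706)
(-2089480 + b) + R(Y(2)) = (-2089480 - 1758150/711629) + 20*sqrt(2) = -1486936321070/711629 + 20*sqrt(2)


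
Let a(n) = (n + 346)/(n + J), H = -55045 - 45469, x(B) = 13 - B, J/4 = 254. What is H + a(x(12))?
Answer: -102222391/1017 ≈ -1.0051e+5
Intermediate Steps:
J = 1016 (J = 4*254 = 1016)
H = -100514
a(n) = (346 + n)/(1016 + n) (a(n) = (n + 346)/(n + 1016) = (346 + n)/(1016 + n))
H + a(x(12)) = -100514 + (346 + (13 - 1*12))/(1016 + (13 - 1*12)) = -100514 + (346 + (13 - 12))/(1016 + (13 - 12)) = -100514 + (346 + 1)/(1016 + 1) = -100514 + 347/1017 = -102222391/1017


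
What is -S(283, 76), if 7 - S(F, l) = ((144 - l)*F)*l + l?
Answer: 1462613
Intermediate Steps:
S(F, l) = 7 - l - F*l*(144 - l) (S(F, l) = 7 - (((144 - l)*F)*l + l) = 7 - ((F*(144 - l))*l + l) = 7 - (F*l*(144 - l) + l) = 7 - (l + F*l*(144 - l)) = 7 + (-l - F*l*(144 - l)) = 7 - l - F*l*(144 - l))
-S(283, 76) = -(7 - 1*76 + 283*76² - 144*283*76) = -(7 - 76 + 283*5776 - 3097152) = -(7 - 76 + 1634608 - 3097152) = -1*(-1462613) = 1462613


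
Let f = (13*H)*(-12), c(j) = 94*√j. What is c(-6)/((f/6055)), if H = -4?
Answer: 284585*I*√6/312 ≈ 2234.3*I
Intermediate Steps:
f = 624 (f = (13*(-4))*(-12) = -52*(-12) = 624)
c(-6)/((f/6055)) = (94*√(-6))/((624/6055)) = (94*(I*√6))/((624*(1/6055))) = (94*I*√6)/(624/6055) = (94*I*√6)*(6055/624) = 284585*I*√6/312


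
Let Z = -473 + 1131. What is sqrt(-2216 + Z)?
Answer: I*sqrt(1558) ≈ 39.471*I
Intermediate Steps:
Z = 658
sqrt(-2216 + Z) = sqrt(-2216 + 658) = sqrt(-1558) = I*sqrt(1558)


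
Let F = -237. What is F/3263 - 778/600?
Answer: -1340407/978900 ≈ -1.3693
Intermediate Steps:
F/3263 - 778/600 = -237/3263 - 778/600 = -237*1/3263 - 778*1/600 = -237/3263 - 389/300 = -1340407/978900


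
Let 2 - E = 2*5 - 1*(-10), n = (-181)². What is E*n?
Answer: -589698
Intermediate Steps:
n = 32761
E = -18 (E = 2 - (2*5 - 1*(-10)) = 2 - (10 + 10) = 2 - 1*20 = 2 - 20 = -18)
E*n = -18*32761 = -589698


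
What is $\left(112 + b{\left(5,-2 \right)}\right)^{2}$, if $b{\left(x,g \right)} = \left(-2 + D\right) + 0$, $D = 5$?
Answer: $13225$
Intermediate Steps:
$b{\left(x,g \right)} = 3$ ($b{\left(x,g \right)} = \left(-2 + 5\right) + 0 = 3 + 0 = 3$)
$\left(112 + b{\left(5,-2 \right)}\right)^{2} = \left(112 + 3\right)^{2} = 115^{2} = 13225$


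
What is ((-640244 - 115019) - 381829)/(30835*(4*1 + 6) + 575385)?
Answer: -1137092/883735 ≈ -1.2867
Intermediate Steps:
((-640244 - 115019) - 381829)/(30835*(4*1 + 6) + 575385) = (-755263 - 381829)/(30835*(4 + 6) + 575385) = -1137092/(30835*10 + 575385) = -1137092/(308350 + 575385) = -1137092/883735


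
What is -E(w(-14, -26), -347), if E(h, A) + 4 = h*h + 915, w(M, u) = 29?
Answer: -1752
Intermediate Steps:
E(h, A) = 911 + h² (E(h, A) = -4 + (h*h + 915) = -4 + (h² + 915) = -4 + (915 + h²) = 911 + h²)
-E(w(-14, -26), -347) = -(911 + 29²) = -(911 + 841) = -1*1752 = -1752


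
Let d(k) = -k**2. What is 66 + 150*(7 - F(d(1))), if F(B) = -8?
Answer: 2316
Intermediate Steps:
66 + 150*(7 - F(d(1))) = 66 + 150*(7 - 1*(-8)) = 66 + 150*(7 + 8) = 66 + 150*15 = 66 + 2250 = 2316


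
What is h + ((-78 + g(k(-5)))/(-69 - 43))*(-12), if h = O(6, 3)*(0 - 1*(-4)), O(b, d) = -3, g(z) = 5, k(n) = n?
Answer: -555/28 ≈ -19.821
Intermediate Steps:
h = -12 (h = -3*(0 - 1*(-4)) = -3*(0 + 4) = -3*4 = -12)
h + ((-78 + g(k(-5)))/(-69 - 43))*(-12) = -12 + ((-78 + 5)/(-69 - 43))*(-12) = -12 - 73/(-112)*(-12) = -12 - 73*(-1/112)*(-12) = -12 + (73/112)*(-12) = -12 - 219/28 = -555/28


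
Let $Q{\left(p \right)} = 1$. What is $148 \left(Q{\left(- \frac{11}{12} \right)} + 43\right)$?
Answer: $6512$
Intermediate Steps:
$148 \left(Q{\left(- \frac{11}{12} \right)} + 43\right) = 148 \left(1 + 43\right) = 148 \cdot 44 = 6512$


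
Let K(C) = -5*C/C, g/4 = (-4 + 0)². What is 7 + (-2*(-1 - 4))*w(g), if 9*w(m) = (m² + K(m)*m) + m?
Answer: 12821/3 ≈ 4273.7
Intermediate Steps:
g = 64 (g = 4*(-4 + 0)² = 4*(-4)² = 4*16 = 64)
K(C) = -5 (K(C) = -5*1 = -5)
w(m) = -4*m/9 + m²/9 (w(m) = ((m² - 5*m) + m)/9 = (m² - 4*m)/9 = -4*m/9 + m²/9)
7 + (-2*(-1 - 4))*w(g) = 7 + (-2*(-1 - 4))*((⅑)*64*(-4 + 64)) = 7 + (-2*(-5))*((⅑)*64*60) = 7 + 10*(1280/3) = 7 + 12800/3 = 12821/3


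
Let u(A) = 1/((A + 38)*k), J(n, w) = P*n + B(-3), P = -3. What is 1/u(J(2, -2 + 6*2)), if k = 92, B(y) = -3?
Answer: 2668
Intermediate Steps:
J(n, w) = -3 - 3*n (J(n, w) = -3*n - 3 = -3 - 3*n)
u(A) = 1/(92*(38 + A)) (u(A) = 1/((A + 38)*92) = (1/92)/(38 + A) = 1/(92*(38 + A)))
1/u(J(2, -2 + 6*2)) = 1/(1/(92*(38 + (-3 - 3*2)))) = 1/(1/(92*(38 + (-3 - 6)))) = 1/(1/(92*(38 - 9))) = 1/((1/92)/29) = 1/((1/92)*(1/29)) = 1/(1/2668) = 2668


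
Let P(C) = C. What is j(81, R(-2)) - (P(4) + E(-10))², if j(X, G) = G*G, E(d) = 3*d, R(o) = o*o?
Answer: -660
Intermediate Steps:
R(o) = o²
j(X, G) = G²
j(81, R(-2)) - (P(4) + E(-10))² = ((-2)²)² - (4 + 3*(-10))² = 4² - (4 - 30)² = 16 - 1*(-26)² = 16 - 1*676 = 16 - 676 = -660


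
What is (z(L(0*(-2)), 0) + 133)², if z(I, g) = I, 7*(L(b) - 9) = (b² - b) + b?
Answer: 20164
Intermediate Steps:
L(b) = 9 + b²/7 (L(b) = 9 + ((b² - b) + b)/7 = 9 + b²/7)
(z(L(0*(-2)), 0) + 133)² = ((9 + (0*(-2))²/7) + 133)² = ((9 + (⅐)*0²) + 133)² = ((9 + (⅐)*0) + 133)² = ((9 + 0) + 133)² = (9 + 133)² = 142² = 20164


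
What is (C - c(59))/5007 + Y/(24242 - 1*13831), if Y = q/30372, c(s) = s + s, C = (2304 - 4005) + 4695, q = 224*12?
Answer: 75784414684/131935656687 ≈ 0.57440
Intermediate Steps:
q = 2688
C = 2994 (C = -1701 + 4695 = 2994)
c(s) = 2*s
Y = 224/2531 (Y = 2688/30372 = 2688*(1/30372) = 224/2531 ≈ 0.088503)
(C - c(59))/5007 + Y/(24242 - 1*13831) = (2994 - 2*59)/5007 + 224/(2531*(24242 - 1*13831)) = (2994 - 1*118)*(1/5007) + 224/(2531*(24242 - 13831)) = (2994 - 118)*(1/5007) + (224/2531)/10411 = 2876*(1/5007) + (224/2531)*(1/10411) = 2876/5007 + 224/26350241 = 75784414684/131935656687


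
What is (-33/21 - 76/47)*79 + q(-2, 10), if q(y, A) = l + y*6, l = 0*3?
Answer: -86819/329 ≈ -263.89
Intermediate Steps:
l = 0
q(y, A) = 6*y (q(y, A) = 0 + y*6 = 0 + 6*y = 6*y)
(-33/21 - 76/47)*79 + q(-2, 10) = (-33/21 - 76/47)*79 + 6*(-2) = (-33*1/21 - 76*1/47)*79 - 12 = (-11/7 - 76/47)*79 - 12 = -1049/329*79 - 12 = -82871/329 - 12 = -86819/329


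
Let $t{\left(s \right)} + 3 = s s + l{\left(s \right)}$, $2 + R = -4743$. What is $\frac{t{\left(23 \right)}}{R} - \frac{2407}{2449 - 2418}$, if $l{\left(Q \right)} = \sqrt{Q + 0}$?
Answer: $- \frac{11437521}{147095} - \frac{\sqrt{23}}{4745} \approx -77.757$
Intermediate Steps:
$l{\left(Q \right)} = \sqrt{Q}$
$R = -4745$ ($R = -2 - 4743 = -4745$)
$t{\left(s \right)} = -3 + \sqrt{s} + s^{2}$ ($t{\left(s \right)} = -3 + \left(s s + \sqrt{s}\right) = -3 + \left(s^{2} + \sqrt{s}\right) = -3 + \left(\sqrt{s} + s^{2}\right) = -3 + \sqrt{s} + s^{2}$)
$\frac{t{\left(23 \right)}}{R} - \frac{2407}{2449 - 2418} = \frac{-3 + \sqrt{23} + 23^{2}}{-4745} - \frac{2407}{2449 - 2418} = \left(-3 + \sqrt{23} + 529\right) \left(- \frac{1}{4745}\right) - \frac{2407}{31} = \left(526 + \sqrt{23}\right) \left(- \frac{1}{4745}\right) - \frac{2407}{31} = \left(- \frac{526}{4745} - \frac{\sqrt{23}}{4745}\right) - \frac{2407}{31} = - \frac{11437521}{147095} - \frac{\sqrt{23}}{4745}$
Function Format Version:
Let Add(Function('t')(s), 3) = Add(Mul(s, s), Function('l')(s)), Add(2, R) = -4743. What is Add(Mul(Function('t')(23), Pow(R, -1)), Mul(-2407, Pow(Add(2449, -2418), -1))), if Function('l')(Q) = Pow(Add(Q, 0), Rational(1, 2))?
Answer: Add(Rational(-11437521, 147095), Mul(Rational(-1, 4745), Pow(23, Rational(1, 2)))) ≈ -77.757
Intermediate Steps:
Function('l')(Q) = Pow(Q, Rational(1, 2))
R = -4745 (R = Add(-2, -4743) = -4745)
Function('t')(s) = Add(-3, Pow(s, Rational(1, 2)), Pow(s, 2)) (Function('t')(s) = Add(-3, Add(Mul(s, s), Pow(s, Rational(1, 2)))) = Add(-3, Add(Pow(s, 2), Pow(s, Rational(1, 2)))) = Add(-3, Add(Pow(s, Rational(1, 2)), Pow(s, 2))) = Add(-3, Pow(s, Rational(1, 2)), Pow(s, 2)))
Add(Mul(Function('t')(23), Pow(R, -1)), Mul(-2407, Pow(Add(2449, -2418), -1))) = Add(Mul(Add(-3, Pow(23, Rational(1, 2)), Pow(23, 2)), Pow(-4745, -1)), Mul(-2407, Pow(Add(2449, -2418), -1))) = Add(Mul(Add(-3, Pow(23, Rational(1, 2)), 529), Rational(-1, 4745)), Mul(-2407, Pow(31, -1))) = Add(Mul(Add(526, Pow(23, Rational(1, 2))), Rational(-1, 4745)), Mul(-2407, Rational(1, 31))) = Add(Add(Rational(-526, 4745), Mul(Rational(-1, 4745), Pow(23, Rational(1, 2)))), Rational(-2407, 31)) = Add(Rational(-11437521, 147095), Mul(Rational(-1, 4745), Pow(23, Rational(1, 2))))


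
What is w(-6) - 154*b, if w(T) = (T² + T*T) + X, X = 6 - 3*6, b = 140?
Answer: -21500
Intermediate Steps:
X = -12 (X = 6 - 18 = -12)
w(T) = -12 + 2*T² (w(T) = (T² + T*T) - 12 = (T² + T²) - 12 = 2*T² - 12 = -12 + 2*T²)
w(-6) - 154*b = (-12 + 2*(-6)²) - 154*140 = (-12 + 2*36) - 21560 = (-12 + 72) - 21560 = 60 - 21560 = -21500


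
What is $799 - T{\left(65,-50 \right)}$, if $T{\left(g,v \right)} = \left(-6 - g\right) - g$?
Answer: $935$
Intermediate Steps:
$T{\left(g,v \right)} = -6 - 2 g$
$799 - T{\left(65,-50 \right)} = 799 - \left(-6 - 130\right) = 799 - -136 = 799 + 136 = 935$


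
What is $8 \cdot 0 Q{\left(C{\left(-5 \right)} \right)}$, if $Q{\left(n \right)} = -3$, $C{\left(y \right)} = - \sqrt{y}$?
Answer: $0$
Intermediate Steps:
$8 \cdot 0 Q{\left(C{\left(-5 \right)} \right)} = 8 \cdot 0 \left(-3\right) = 0 \left(-3\right) = 0$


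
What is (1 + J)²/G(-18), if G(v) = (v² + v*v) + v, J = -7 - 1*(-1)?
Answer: 5/126 ≈ 0.039683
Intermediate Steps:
J = -6 (J = -7 + 1 = -6)
G(v) = v + 2*v² (G(v) = (v² + v²) + v = 2*v² + v = v + 2*v²)
(1 + J)²/G(-18) = (1 - 6)²/((-18*(1 + 2*(-18)))) = (-5)²/((-18*(1 - 36))) = 25/((-18*(-35))) = 25/630 = 25*(1/630) = 5/126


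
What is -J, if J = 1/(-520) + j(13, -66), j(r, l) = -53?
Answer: 27561/520 ≈ 53.002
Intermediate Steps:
J = -27561/520 (J = 1/(-520) - 53 = -1/520 - 53 = -27561/520 ≈ -53.002)
-J = -1*(-27561/520) = 27561/520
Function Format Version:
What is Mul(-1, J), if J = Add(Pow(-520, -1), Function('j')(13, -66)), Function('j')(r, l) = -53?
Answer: Rational(27561, 520) ≈ 53.002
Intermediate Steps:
J = Rational(-27561, 520) (J = Add(Pow(-520, -1), -53) = Add(Rational(-1, 520), -53) = Rational(-27561, 520) ≈ -53.002)
Mul(-1, J) = Mul(-1, Rational(-27561, 520)) = Rational(27561, 520)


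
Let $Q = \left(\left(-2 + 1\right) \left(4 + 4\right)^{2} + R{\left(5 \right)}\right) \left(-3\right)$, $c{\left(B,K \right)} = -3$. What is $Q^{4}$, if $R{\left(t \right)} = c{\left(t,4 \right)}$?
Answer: $1632240801$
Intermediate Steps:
$R{\left(t \right)} = -3$
$Q = 201$ ($Q = \left(\left(-2 + 1\right) \left(4 + 4\right)^{2} - 3\right) \left(-3\right) = \left(- 8^{2} - 3\right) \left(-3\right) = \left(\left(-1\right) 64 - 3\right) \left(-3\right) = \left(-64 - 3\right) \left(-3\right) = \left(-67\right) \left(-3\right) = 201$)
$Q^{4} = 201^{4} = 1632240801$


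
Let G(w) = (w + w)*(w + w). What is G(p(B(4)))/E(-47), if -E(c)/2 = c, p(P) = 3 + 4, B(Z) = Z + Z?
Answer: 98/47 ≈ 2.0851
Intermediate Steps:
B(Z) = 2*Z
p(P) = 7
E(c) = -2*c
G(w) = 4*w² (G(w) = (2*w)*(2*w) = 4*w²)
G(p(B(4)))/E(-47) = (4*7²)/((-2*(-47))) = (4*49)/94 = 196*(1/94) = 98/47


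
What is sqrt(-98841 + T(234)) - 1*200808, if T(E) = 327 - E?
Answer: -200808 + 6*I*sqrt(2743) ≈ -2.0081e+5 + 314.24*I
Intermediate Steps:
sqrt(-98841 + T(234)) - 1*200808 = sqrt(-98841 + (327 - 1*234)) - 1*200808 = sqrt(-98841 + (327 - 234)) - 200808 = sqrt(-98841 + 93) - 200808 = sqrt(-98748) - 200808 = 6*I*sqrt(2743) - 200808 = -200808 + 6*I*sqrt(2743)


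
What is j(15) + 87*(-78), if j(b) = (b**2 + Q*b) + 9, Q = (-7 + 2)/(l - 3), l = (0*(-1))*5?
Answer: -6527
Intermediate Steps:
l = 0 (l = 0*5 = 0)
Q = 5/3 (Q = (-7 + 2)/(0 - 3) = -5/(-3) = -5*(-1/3) = 5/3 ≈ 1.6667)
j(b) = 9 + b**2 + 5*b/3 (j(b) = (b**2 + 5*b/3) + 9 = 9 + b**2 + 5*b/3)
j(15) + 87*(-78) = (9 + 15**2 + (5/3)*15) + 87*(-78) = (9 + 225 + 25) - 6786 = 259 - 6786 = -6527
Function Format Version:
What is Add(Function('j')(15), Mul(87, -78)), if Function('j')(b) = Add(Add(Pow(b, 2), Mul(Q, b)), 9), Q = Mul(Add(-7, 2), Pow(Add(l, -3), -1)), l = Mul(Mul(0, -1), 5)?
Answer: -6527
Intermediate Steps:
l = 0 (l = Mul(0, 5) = 0)
Q = Rational(5, 3) (Q = Mul(Add(-7, 2), Pow(Add(0, -3), -1)) = Mul(-5, Pow(-3, -1)) = Mul(-5, Rational(-1, 3)) = Rational(5, 3) ≈ 1.6667)
Function('j')(b) = Add(9, Pow(b, 2), Mul(Rational(5, 3), b)) (Function('j')(b) = Add(Add(Pow(b, 2), Mul(Rational(5, 3), b)), 9) = Add(9, Pow(b, 2), Mul(Rational(5, 3), b)))
Add(Function('j')(15), Mul(87, -78)) = Add(Add(9, Pow(15, 2), Mul(Rational(5, 3), 15)), Mul(87, -78)) = Add(Add(9, 225, 25), -6786) = Add(259, -6786) = -6527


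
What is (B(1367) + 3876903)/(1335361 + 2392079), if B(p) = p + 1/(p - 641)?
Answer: 2815624021/2706121440 ≈ 1.0405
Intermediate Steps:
B(p) = p + 1/(-641 + p)
(B(1367) + 3876903)/(1335361 + 2392079) = ((1 + 1367² - 641*1367)/(-641 + 1367) + 3876903)/(1335361 + 2392079) = ((1 + 1868689 - 876247)/726 + 3876903)/3727440 = ((1/726)*992443 + 3876903)*(1/3727440) = (992443/726 + 3876903)*(1/3727440) = (2815624021/726)*(1/3727440) = 2815624021/2706121440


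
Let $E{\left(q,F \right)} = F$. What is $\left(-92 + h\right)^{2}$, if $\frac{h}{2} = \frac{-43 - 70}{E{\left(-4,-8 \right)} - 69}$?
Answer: $\frac{47032164}{5929} \approx 7932.6$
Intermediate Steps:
$h = \frac{226}{77}$ ($h = 2 \frac{-43 - 70}{-8 - 69} = 2 \left(- \frac{113}{-77}\right) = 2 \left(\left(-113\right) \left(- \frac{1}{77}\right)\right) = 2 \cdot \frac{113}{77} = \frac{226}{77} \approx 2.9351$)
$\left(-92 + h\right)^{2} = \left(-92 + \frac{226}{77}\right)^{2} = \left(- \frac{6858}{77}\right)^{2} = \frac{47032164}{5929}$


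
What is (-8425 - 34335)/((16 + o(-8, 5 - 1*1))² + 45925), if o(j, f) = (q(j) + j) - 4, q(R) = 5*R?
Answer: -42760/47221 ≈ -0.90553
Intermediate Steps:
o(j, f) = -4 + 6*j (o(j, f) = (5*j + j) - 4 = 6*j - 4 = -4 + 6*j)
(-8425 - 34335)/((16 + o(-8, 5 - 1*1))² + 45925) = (-8425 - 34335)/((16 + (-4 + 6*(-8)))² + 45925) = -42760/((16 + (-4 - 48))² + 45925) = -42760/((16 - 52)² + 45925) = -42760/((-36)² + 45925) = -42760/(1296 + 45925) = -42760/47221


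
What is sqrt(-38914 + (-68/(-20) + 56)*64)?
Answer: I*sqrt(877810)/5 ≈ 187.38*I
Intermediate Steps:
sqrt(-38914 + (-68/(-20) + 56)*64) = sqrt(-38914 + (-68*(-1/20) + 56)*64) = sqrt(-38914 + (17/5 + 56)*64) = sqrt(-38914 + (297/5)*64) = sqrt(-38914 + 19008/5) = sqrt(-175562/5) = I*sqrt(877810)/5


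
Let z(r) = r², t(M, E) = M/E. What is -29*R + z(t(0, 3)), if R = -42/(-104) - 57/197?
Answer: -34017/10244 ≈ -3.3207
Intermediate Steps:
R = 1173/10244 (R = -42*(-1/104) - 57*1/197 = 21/52 - 57/197 = 1173/10244 ≈ 0.11451)
-29*R + z(t(0, 3)) = -29*1173/10244 + (0/3)² = -34017/10244 + (0*(⅓))² = -34017/10244 + 0² = -34017/10244 + 0 = -34017/10244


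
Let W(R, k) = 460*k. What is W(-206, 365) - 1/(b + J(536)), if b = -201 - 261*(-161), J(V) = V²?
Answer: 55258576399/329116 ≈ 1.6790e+5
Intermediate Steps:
b = 41820 (b = -201 + 42021 = 41820)
W(-206, 365) - 1/(b + J(536)) = 460*365 - 1/(41820 + 536²) = 167900 - 1/(41820 + 287296) = 167900 - 1/329116 = 55258576399/329116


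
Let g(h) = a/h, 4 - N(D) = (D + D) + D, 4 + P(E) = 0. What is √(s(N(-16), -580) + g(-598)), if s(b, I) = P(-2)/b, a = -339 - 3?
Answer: 2*√11063/299 ≈ 0.70355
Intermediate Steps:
P(E) = -4 (P(E) = -4 + 0 = -4)
N(D) = 4 - 3*D (N(D) = 4 - ((D + D) + D) = 4 - (2*D + D) = 4 - 3*D)
a = -342
g(h) = -342/h
s(b, I) = -4/b
√(s(N(-16), -580) + g(-598)) = √(-4/(4 - 3*(-16)) - 342/(-598)) = √(-4/(4 + 48) - 342*(-1/598)) = √(-4/52 + 171/299) = √(-4*1/52 + 171/299) = √(-1/13 + 171/299) = √(148/299) = 2*√11063/299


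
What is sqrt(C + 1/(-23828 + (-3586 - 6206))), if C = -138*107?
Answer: I*sqrt(2482164605)/410 ≈ 121.52*I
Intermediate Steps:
C = -14766
sqrt(C + 1/(-23828 + (-3586 - 6206))) = sqrt(-14766 + 1/(-23828 + (-3586 - 6206))) = sqrt(-14766 + 1/(-23828 - 9792)) = sqrt(-14766 + 1/(-33620)) = sqrt(-14766 - 1/33620) = sqrt(-496432921/33620) = I*sqrt(2482164605)/410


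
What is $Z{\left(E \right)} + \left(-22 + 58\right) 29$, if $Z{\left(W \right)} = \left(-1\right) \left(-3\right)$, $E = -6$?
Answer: $1047$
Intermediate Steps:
$Z{\left(W \right)} = 3$
$Z{\left(E \right)} + \left(-22 + 58\right) 29 = 3 + \left(-22 + 58\right) 29 = 3 + 36 \cdot 29 = 3 + 1044 = 1047$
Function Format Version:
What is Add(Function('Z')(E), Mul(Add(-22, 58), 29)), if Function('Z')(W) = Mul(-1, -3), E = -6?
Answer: 1047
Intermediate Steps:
Function('Z')(W) = 3
Add(Function('Z')(E), Mul(Add(-22, 58), 29)) = Add(3, Mul(Add(-22, 58), 29)) = Add(3, Mul(36, 29)) = Add(3, 1044) = 1047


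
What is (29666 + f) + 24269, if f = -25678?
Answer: 28257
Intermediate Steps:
(29666 + f) + 24269 = (29666 - 25678) + 24269 = 3988 + 24269 = 28257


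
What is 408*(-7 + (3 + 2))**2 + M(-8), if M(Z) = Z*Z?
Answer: 1696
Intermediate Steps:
M(Z) = Z**2
408*(-7 + (3 + 2))**2 + M(-8) = 408*(-7 + (3 + 2))**2 + (-8)**2 = 408*(-7 + 5)**2 + 64 = 408*(-2)**2 + 64 = 408*4 + 64 = 1632 + 64 = 1696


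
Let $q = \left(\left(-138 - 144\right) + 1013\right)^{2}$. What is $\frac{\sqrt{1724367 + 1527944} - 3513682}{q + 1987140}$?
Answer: $- \frac{3513682}{2521501} + \frac{\sqrt{3252311}}{2521501} \approx -1.3928$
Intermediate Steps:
$q = 534361$ ($q = \left(\left(-138 - 144\right) + 1013\right)^{2} = \left(-282 + 1013\right)^{2} = 731^{2} = 534361$)
$\frac{\sqrt{1724367 + 1527944} - 3513682}{q + 1987140} = \frac{\sqrt{1724367 + 1527944} - 3513682}{534361 + 1987140} = \frac{\sqrt{3252311} - 3513682}{2521501} = \left(-3513682 + \sqrt{3252311}\right) \frac{1}{2521501} = - \frac{3513682}{2521501} + \frac{\sqrt{3252311}}{2521501}$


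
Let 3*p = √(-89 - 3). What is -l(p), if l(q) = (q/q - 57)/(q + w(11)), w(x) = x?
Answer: 5544/1181 - 336*I*√23/1181 ≈ 4.6943 - 1.3644*I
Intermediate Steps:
p = 2*I*√23/3 (p = √(-89 - 3)/3 = √(-92)/3 = (2*I*√23)/3 = 2*I*√23/3 ≈ 3.1972*I)
l(q) = -56/(11 + q) (l(q) = (q/q - 57)/(q + 11) = (1 - 57)/(11 + q) = -56/(11 + q))
-l(p) = -(-56)/(11 + 2*I*√23/3) = 56/(11 + 2*I*√23/3)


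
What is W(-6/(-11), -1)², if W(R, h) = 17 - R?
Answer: 32761/121 ≈ 270.75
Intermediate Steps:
W(-6/(-11), -1)² = (17 - (-6)/(-11))² = (17 - (-6)*(-1)/11)² = (17 - 1*6/11)² = (17 - 6/11)² = (181/11)² = 32761/121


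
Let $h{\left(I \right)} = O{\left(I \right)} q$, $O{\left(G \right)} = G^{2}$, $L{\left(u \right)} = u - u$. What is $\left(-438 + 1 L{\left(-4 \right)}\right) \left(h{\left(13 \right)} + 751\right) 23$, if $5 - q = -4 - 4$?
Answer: $-29698152$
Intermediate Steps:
$L{\left(u \right)} = 0$
$q = 13$ ($q = 5 - \left(-4 - 4\right) = 5 - -8 = 5 + 8 = 13$)
$h{\left(I \right)} = 13 I^{2}$ ($h{\left(I \right)} = I^{2} \cdot 13 = 13 I^{2}$)
$\left(-438 + 1 L{\left(-4 \right)}\right) \left(h{\left(13 \right)} + 751\right) 23 = \left(-438 + 1 \cdot 0\right) \left(13 \cdot 13^{2} + 751\right) 23 = \left(-438 + 0\right) \left(13 \cdot 169 + 751\right) 23 = - 438 \left(2197 + 751\right) 23 = \left(-438\right) 2948 \cdot 23 = \left(-1291224\right) 23 = -29698152$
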